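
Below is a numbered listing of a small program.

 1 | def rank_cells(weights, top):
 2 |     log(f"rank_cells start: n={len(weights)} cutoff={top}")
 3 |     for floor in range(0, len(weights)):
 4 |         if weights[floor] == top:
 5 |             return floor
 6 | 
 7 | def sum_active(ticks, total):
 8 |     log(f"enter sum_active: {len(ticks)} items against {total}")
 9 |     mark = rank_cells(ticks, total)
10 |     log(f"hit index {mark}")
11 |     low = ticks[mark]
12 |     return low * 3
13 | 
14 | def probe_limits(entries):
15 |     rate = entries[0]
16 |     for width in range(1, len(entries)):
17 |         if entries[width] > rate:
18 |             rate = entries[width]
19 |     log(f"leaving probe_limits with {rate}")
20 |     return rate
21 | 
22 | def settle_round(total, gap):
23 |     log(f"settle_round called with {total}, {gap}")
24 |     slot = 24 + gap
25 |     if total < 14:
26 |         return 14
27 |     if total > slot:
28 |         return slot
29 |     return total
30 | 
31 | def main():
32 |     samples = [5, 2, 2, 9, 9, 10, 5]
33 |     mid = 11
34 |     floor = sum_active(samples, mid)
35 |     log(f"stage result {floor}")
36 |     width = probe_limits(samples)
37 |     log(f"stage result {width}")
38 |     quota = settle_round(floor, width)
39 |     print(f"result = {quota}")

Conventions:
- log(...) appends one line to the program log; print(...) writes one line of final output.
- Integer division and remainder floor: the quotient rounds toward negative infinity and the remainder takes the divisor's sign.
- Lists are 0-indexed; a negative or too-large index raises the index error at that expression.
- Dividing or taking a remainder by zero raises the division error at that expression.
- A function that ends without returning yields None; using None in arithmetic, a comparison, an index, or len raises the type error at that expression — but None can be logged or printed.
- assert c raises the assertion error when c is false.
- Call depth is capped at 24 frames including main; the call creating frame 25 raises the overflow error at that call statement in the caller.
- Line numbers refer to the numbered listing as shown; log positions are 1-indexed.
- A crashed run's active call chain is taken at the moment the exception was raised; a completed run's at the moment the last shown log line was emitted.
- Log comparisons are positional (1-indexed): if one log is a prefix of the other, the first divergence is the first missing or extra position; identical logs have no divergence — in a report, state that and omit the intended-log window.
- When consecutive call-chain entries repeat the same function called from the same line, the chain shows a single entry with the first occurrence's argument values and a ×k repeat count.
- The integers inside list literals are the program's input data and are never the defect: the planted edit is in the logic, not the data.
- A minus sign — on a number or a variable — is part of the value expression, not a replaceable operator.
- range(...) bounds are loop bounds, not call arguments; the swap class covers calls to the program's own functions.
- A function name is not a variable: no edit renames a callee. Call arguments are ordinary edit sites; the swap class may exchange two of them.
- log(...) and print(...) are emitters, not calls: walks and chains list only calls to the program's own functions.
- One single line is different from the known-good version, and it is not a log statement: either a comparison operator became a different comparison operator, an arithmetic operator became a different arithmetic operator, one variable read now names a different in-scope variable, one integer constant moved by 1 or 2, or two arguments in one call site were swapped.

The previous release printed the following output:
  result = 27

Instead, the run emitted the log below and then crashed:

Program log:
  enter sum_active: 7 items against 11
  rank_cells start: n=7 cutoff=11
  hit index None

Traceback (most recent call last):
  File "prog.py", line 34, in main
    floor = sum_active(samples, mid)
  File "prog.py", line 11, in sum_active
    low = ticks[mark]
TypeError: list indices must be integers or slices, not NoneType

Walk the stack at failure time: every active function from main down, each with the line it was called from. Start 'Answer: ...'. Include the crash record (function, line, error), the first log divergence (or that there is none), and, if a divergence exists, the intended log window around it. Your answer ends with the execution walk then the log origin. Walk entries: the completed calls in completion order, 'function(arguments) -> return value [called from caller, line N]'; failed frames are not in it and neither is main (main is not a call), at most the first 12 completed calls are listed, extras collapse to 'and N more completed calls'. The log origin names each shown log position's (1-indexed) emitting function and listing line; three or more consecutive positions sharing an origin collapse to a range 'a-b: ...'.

Answer: main -> sum_active (called at line 34).
Core observation: Everything matches until log position 1, which reads 'enter sum_active: 7 items against 11' in place of 'enter sum_active: 7 items against 9'.
Crash: sum_active, line 11, TypeError.
First divergence: at position 1 the run shows 'enter sum_active: 7 items against 11' where the working version logs 'enter sum_active: 7 items against 9'.
Intended log window:
  1: enter sum_active: 7 items against 9
  2: rank_cells start: n=7 cutoff=9
Execution walk:
  rank_cells([5, 2, 2, 9, 9, 10, 5], 11) -> None  [called from sum_active, line 9]
Log origin:
  1: from sum_active, line 8
  2: from rank_cells, line 2
  3: from sum_active, line 10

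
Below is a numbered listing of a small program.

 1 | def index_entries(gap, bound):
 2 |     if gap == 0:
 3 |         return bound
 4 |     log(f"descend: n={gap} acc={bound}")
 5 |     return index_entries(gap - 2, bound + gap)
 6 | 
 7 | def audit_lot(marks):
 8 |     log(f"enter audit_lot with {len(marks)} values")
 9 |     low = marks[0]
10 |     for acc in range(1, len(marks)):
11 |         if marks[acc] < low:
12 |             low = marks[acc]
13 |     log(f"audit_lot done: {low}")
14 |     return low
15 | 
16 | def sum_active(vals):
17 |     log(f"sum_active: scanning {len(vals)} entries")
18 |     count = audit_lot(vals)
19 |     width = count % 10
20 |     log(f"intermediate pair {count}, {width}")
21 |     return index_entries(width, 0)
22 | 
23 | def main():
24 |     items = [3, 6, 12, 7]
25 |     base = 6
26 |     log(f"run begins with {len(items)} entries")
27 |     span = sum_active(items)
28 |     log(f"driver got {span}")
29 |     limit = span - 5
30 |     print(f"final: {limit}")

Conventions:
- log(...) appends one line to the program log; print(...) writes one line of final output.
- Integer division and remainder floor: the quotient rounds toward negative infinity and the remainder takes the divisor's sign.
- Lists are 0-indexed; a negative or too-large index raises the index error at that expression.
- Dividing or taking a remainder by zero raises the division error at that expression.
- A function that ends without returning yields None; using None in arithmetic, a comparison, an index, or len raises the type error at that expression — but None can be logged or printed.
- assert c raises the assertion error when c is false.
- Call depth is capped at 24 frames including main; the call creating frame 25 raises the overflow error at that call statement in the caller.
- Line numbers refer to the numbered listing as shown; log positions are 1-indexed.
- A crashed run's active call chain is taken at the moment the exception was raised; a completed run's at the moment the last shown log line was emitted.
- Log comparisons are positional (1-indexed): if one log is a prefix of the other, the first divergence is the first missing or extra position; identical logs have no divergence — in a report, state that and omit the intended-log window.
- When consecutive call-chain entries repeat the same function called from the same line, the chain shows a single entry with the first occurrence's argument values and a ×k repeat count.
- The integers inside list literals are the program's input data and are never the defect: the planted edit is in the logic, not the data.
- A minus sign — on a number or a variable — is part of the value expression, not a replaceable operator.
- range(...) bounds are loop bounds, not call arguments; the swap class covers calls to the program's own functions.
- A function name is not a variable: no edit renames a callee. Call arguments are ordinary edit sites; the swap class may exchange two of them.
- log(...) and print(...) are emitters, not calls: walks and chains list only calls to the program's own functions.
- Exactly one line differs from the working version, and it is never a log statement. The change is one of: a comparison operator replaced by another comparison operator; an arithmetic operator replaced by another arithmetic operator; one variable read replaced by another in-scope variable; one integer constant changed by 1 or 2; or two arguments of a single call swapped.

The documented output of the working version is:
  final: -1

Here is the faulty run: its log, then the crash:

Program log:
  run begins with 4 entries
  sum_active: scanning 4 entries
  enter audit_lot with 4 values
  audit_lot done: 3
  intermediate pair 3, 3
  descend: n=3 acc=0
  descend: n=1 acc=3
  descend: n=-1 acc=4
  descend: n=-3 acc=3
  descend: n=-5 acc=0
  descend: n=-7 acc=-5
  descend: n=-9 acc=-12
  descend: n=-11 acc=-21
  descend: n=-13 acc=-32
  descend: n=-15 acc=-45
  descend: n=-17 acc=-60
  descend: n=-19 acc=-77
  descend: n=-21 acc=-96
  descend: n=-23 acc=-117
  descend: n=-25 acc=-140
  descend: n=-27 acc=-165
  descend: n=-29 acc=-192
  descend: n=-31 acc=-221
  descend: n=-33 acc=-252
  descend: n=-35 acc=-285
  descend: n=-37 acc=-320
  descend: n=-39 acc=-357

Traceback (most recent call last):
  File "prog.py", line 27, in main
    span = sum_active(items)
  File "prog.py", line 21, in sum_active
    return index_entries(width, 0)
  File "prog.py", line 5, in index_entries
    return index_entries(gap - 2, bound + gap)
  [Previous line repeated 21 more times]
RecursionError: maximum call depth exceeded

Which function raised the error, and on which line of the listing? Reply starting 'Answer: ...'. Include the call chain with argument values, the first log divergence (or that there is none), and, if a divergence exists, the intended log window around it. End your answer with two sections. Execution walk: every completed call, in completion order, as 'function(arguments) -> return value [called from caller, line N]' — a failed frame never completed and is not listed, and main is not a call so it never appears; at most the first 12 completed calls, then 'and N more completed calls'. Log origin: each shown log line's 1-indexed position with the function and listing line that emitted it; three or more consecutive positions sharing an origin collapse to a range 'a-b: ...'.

Answer: the error was raised in index_entries, line 5.
Key observation: The earliest visible damage is log position 8 — 'descend: n=-1 acc=4' rather than the intended 'driver got 4'.
Call chain: main -> sum_active([3, 6, 12, 7]) (called at line 27) -> index_entries(3, 0) (called at line 21) -> index_entries(1, 3) (called at line 5) ×21.
First divergence: position 8; shown 'descend: n=-1 acc=4' vs intended 'driver got 4'.
Intended log window:
  6: descend: n=3 acc=0
  7: descend: n=1 acc=3
  8: driver got 4
Execution walk:
  audit_lot([3, 6, 12, 7]) -> 3  [called from sum_active, line 18]
Log line origins:
  1: logged in main at line 26
  2: logged in sum_active at line 17
  3: logged in audit_lot at line 8
  4: logged in audit_lot at line 13
  5: logged in sum_active at line 20
  6-27: logged in index_entries at line 4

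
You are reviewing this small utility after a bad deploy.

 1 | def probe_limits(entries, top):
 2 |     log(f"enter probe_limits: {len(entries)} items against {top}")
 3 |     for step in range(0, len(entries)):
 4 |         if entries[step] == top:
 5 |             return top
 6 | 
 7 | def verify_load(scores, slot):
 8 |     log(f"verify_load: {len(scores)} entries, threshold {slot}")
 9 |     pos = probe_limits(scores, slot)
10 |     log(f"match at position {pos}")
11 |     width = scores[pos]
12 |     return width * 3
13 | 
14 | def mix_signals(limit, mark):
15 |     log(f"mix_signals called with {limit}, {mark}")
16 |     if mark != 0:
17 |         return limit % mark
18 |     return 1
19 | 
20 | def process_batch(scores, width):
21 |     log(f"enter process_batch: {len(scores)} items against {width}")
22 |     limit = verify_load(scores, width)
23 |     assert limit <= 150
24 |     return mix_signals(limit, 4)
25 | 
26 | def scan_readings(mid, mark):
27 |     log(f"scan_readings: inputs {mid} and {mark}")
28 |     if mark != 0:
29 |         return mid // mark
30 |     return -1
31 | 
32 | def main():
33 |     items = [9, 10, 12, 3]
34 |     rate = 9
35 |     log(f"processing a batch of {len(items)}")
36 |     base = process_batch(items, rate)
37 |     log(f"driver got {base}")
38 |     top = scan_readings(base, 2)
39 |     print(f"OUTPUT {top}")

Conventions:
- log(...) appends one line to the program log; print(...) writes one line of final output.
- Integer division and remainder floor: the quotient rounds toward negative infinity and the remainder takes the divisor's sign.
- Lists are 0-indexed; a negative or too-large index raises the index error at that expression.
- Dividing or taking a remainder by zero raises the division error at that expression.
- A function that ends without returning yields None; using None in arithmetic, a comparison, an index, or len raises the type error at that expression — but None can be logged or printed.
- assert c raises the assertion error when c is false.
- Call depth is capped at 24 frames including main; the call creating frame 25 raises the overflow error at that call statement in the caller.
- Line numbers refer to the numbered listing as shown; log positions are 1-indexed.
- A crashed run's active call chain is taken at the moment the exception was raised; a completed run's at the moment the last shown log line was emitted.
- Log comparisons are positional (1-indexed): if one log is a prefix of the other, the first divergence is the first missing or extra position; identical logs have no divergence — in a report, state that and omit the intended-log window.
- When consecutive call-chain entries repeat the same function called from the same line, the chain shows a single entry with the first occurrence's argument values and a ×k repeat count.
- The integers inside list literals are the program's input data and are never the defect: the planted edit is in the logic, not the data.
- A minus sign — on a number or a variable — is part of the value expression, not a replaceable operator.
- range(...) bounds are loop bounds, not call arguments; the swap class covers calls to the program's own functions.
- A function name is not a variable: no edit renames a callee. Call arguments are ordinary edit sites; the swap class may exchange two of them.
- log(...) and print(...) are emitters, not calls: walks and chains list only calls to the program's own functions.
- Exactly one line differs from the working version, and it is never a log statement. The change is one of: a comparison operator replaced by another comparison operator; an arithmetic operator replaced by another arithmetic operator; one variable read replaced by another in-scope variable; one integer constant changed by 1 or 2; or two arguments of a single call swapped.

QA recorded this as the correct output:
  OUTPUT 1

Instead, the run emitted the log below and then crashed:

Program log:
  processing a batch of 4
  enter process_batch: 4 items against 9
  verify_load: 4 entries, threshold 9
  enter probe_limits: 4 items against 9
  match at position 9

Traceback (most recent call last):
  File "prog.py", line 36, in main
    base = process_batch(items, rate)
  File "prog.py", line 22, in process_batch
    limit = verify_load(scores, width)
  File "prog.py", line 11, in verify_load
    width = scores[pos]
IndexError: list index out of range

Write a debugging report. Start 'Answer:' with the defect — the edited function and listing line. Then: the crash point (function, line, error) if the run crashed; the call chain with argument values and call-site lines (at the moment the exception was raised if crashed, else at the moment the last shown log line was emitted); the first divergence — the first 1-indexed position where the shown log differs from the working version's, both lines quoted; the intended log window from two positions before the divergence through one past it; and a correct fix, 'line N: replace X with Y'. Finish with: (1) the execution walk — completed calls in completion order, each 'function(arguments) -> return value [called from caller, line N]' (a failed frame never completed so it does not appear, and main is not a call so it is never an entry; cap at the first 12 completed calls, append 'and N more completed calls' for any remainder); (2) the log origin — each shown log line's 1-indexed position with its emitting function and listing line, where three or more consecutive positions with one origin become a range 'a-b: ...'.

Answer: the defect is in probe_limits at line 5.
Key fact: Everything matches until log position 5, which reads 'match at position 9' in place of 'match at position 0'.
Crash: verify_load, line 11, IndexError.
Call chain: main -> process_batch([9, 10, 12, 3], 9) (called at line 36) -> verify_load([9, 10, 12, 3], 9) (called at line 22).
First divergence: position 5; shown 'match at position 9' vs intended 'match at position 0'.
Intended log window:
  3: verify_load: 4 entries, threshold 9
  4: enter probe_limits: 4 items against 9
  5: match at position 0
  6: mix_signals called with 27, 4
Execution walk:
  probe_limits([9, 10, 12, 3], 9) -> 9  [called from verify_load, line 9]
Origin of each log line:
  1: logged in main at line 35
  2: logged in process_batch at line 21
  3: logged in verify_load at line 8
  4: logged in probe_limits at line 2
  5: logged in verify_load at line 10
A correct fix: line 5: replace `top` with `step`.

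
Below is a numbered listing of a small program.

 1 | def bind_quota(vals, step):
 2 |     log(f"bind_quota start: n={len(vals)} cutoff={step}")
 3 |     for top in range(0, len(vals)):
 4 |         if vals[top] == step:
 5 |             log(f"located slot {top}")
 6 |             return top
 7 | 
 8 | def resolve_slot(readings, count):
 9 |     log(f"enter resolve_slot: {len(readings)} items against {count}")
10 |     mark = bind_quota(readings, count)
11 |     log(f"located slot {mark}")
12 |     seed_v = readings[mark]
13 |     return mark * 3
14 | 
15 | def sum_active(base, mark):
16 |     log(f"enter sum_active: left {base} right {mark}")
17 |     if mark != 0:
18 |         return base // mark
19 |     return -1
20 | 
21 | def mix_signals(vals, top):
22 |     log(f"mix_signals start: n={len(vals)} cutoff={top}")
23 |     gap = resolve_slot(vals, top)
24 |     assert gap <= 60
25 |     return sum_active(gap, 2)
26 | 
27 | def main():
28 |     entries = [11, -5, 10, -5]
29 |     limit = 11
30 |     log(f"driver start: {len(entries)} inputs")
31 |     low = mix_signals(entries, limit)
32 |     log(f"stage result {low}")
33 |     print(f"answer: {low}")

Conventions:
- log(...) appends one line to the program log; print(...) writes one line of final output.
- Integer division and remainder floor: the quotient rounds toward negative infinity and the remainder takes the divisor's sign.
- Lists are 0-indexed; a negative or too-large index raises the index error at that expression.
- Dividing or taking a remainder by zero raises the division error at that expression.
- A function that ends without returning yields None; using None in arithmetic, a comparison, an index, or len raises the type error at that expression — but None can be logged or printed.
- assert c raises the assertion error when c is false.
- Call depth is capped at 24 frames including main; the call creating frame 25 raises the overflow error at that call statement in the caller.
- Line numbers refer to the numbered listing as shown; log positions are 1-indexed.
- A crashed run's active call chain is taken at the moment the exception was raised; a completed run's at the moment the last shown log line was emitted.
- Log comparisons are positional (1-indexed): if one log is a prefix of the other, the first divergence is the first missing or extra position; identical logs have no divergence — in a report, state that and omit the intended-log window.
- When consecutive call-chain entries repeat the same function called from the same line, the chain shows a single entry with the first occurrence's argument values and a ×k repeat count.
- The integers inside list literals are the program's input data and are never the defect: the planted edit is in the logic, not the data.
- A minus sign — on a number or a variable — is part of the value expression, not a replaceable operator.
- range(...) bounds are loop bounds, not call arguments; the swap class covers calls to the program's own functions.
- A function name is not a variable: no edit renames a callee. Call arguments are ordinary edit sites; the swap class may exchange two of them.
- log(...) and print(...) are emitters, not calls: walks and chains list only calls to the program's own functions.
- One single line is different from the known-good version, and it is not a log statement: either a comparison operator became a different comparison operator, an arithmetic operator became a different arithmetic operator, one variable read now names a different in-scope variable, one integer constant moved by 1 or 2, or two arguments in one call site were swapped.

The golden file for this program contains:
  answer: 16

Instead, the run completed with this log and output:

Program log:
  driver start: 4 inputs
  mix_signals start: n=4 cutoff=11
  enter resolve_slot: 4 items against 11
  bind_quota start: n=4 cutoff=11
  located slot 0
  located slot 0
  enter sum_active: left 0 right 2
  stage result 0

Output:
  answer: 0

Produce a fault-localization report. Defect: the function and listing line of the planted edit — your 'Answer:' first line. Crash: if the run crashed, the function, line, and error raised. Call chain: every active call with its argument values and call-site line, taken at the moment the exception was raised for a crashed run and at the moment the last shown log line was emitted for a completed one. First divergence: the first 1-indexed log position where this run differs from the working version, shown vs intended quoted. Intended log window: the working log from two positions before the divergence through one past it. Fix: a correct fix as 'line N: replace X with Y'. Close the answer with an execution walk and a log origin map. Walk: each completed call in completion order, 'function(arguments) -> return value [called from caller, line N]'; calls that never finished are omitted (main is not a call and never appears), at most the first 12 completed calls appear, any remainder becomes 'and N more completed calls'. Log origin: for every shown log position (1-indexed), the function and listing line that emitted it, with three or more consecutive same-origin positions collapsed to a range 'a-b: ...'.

Answer: the defect is in resolve_slot at line 13.
Key fact: Everything matches until log position 7, which reads 'enter sum_active: left 0 right 2' in place of 'enter sum_active: left 33 right 2'.
Call chain: main.
First divergence: at position 7 the run shows 'enter sum_active: left 0 right 2' where the working version logs 'enter sum_active: left 33 right 2'.
Intended log window:
  5: located slot 0
  6: located slot 0
  7: enter sum_active: left 33 right 2
  8: stage result 16
Execution walk:
  bind_quota([11, -5, 10, -5], 11) -> 0  [called from resolve_slot, line 10]
  resolve_slot([11, -5, 10, -5], 11) -> 0  [called from mix_signals, line 23]
  sum_active(0, 2) -> 0  [called from mix_signals, line 25]
  mix_signals([11, -5, 10, -5], 11) -> 0  [called from main, line 31]
Log origin:
  1: from main, line 30
  2: from mix_signals, line 22
  3: from resolve_slot, line 9
  4: from bind_quota, line 2
  5: from bind_quota, line 5
  6: from resolve_slot, line 11
  7: from sum_active, line 16
  8: from main, line 32
A correct fix: line 13: replace `mark` with `seed_v`.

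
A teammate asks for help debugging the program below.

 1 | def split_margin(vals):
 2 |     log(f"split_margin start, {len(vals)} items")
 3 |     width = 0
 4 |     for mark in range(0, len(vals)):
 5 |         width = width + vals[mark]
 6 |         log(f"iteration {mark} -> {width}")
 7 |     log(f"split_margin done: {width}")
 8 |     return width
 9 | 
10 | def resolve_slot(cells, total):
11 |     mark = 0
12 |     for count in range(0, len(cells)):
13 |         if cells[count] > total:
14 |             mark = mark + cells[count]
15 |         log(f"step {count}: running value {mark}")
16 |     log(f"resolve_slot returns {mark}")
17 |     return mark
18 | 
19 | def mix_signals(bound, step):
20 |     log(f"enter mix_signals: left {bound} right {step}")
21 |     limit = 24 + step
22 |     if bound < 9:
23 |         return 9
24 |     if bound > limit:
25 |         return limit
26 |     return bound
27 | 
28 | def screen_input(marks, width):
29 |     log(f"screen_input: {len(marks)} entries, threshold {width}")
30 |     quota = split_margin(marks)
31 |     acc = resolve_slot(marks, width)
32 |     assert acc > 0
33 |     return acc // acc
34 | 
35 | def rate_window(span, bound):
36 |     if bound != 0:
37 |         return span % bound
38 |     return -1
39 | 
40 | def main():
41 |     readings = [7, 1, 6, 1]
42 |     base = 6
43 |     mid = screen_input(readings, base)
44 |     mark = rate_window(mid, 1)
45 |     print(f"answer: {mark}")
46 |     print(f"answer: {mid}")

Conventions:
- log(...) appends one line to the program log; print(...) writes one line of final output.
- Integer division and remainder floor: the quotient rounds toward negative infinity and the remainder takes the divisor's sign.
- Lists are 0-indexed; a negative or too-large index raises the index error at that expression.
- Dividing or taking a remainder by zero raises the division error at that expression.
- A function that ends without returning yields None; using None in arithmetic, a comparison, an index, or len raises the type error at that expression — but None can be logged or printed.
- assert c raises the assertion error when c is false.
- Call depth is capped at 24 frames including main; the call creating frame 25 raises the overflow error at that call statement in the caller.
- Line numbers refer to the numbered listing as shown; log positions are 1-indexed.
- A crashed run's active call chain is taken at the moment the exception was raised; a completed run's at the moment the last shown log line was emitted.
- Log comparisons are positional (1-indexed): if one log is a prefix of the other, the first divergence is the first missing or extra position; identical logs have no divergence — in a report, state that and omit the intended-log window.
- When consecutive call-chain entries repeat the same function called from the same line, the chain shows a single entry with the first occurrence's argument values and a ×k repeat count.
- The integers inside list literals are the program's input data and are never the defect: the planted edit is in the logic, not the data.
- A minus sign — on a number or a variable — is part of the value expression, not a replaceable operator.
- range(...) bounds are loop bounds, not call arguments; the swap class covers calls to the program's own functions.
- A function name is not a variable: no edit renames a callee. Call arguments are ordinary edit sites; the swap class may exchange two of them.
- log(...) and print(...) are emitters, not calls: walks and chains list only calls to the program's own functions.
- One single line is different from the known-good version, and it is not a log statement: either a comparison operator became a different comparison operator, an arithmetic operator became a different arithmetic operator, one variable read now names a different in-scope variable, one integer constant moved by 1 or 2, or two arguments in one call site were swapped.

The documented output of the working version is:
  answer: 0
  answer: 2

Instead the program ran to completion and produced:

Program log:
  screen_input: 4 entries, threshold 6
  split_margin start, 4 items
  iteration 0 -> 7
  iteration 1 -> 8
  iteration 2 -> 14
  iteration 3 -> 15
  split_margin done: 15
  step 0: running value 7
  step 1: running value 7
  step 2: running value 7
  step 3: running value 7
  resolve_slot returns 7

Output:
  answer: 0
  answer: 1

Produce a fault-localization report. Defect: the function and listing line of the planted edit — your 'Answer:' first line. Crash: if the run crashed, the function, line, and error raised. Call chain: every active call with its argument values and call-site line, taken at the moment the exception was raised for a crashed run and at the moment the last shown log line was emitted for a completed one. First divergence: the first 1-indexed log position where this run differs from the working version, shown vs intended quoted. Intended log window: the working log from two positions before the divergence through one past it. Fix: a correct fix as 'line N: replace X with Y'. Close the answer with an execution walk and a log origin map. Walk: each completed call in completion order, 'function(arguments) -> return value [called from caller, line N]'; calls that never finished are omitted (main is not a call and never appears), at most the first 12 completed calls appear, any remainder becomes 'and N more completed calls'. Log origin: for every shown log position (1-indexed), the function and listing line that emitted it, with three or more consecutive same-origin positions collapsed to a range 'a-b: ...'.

Answer: the defect is in screen_input at line 33.
Key observation: The two runs log identically and part ways only at the printed values.
Call chain: main -> screen_input([7, 1, 6, 1], 6) (called at line 43) -> resolve_slot([7, 1, 6, 1], 6) (called at line 31).
First divergence: there is none — every log position agrees.
Execution walk:
  split_margin([7, 1, 6, 1]) -> 15  [called from screen_input, line 30]
  resolve_slot([7, 1, 6, 1], 6) -> 7  [called from screen_input, line 31]
  screen_input([7, 1, 6, 1], 6) -> 1  [called from main, line 43]
  rate_window(1, 1) -> 0  [called from main, line 44]
Log origin:
  1: from screen_input, line 29
  2: from split_margin, line 2
  3-6: from split_margin, line 6
  7: from split_margin, line 7
  8-11: from resolve_slot, line 15
  12: from resolve_slot, line 16
A correct fix: line 33: replace `acc // acc` with `quota // acc`.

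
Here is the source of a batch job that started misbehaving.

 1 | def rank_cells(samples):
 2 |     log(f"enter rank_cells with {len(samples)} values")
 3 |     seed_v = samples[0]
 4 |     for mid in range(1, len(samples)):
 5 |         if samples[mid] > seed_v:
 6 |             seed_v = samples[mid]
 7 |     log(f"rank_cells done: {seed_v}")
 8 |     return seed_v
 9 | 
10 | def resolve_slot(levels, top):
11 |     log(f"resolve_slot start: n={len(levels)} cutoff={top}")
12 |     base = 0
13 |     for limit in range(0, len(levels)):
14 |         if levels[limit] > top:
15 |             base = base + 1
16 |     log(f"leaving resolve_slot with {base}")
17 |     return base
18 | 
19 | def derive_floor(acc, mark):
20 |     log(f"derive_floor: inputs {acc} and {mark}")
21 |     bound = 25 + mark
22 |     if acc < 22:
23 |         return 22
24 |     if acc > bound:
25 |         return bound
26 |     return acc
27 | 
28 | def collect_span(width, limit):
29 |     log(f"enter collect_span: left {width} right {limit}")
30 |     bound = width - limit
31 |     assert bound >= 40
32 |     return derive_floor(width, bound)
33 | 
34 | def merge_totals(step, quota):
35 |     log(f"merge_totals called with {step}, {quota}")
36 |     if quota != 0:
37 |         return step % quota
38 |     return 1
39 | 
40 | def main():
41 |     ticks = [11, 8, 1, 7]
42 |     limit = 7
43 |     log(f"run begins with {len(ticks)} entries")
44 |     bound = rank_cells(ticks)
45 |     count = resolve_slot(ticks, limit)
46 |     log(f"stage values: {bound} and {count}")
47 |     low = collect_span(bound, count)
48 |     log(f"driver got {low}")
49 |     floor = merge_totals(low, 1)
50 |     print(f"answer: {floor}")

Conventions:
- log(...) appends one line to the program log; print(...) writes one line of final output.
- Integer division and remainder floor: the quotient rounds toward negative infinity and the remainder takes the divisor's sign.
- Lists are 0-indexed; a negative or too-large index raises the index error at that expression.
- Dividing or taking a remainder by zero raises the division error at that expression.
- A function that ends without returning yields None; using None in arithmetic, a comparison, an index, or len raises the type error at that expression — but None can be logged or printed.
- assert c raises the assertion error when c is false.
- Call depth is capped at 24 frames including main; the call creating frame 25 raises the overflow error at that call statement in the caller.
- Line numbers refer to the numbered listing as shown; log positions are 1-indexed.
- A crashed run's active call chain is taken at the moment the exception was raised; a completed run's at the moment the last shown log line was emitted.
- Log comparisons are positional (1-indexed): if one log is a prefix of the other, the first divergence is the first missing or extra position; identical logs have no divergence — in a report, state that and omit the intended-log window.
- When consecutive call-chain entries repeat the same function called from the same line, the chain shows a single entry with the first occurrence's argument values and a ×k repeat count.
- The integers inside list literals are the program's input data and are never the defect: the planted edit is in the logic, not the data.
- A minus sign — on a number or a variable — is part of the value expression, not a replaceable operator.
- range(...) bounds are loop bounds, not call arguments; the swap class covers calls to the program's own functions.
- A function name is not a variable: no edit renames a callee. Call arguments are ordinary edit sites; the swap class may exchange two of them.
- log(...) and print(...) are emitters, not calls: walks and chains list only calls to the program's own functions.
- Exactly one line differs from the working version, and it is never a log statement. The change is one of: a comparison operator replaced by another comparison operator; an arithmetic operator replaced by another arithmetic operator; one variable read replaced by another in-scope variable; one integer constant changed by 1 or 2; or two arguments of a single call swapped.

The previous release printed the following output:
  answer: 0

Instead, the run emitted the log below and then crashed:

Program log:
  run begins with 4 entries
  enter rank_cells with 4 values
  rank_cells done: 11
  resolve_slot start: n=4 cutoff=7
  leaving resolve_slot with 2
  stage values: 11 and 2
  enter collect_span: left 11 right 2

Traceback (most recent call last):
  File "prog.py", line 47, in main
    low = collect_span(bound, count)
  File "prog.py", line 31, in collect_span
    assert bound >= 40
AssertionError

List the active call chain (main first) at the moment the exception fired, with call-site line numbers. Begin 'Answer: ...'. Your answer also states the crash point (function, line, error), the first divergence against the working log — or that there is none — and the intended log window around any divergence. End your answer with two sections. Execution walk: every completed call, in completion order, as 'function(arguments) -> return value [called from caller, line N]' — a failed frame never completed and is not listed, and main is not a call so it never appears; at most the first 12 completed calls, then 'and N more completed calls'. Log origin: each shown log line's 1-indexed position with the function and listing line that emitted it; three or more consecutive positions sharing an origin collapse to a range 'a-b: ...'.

Answer: main -> collect_span (called at line 47).
Key observation: A complete run would log 'derive_floor: inputs 11 and 9' next, but this one stopped at 7 lines.
Crash: collect_span, line 31, AssertionError.
First divergence: position 8; the shown log stops at 7 lines while the working version next logs 'derive_floor: inputs 11 and 9'.
Intended log window:
  6: stage values: 11 and 2
  7: enter collect_span: left 11 right 2
  8: derive_floor: inputs 11 and 9
  9: driver got 22
Execution walk:
  rank_cells([11, 8, 1, 7]) -> 11  [called from main, line 44]
  resolve_slot([11, 8, 1, 7], 7) -> 2  [called from main, line 45]
Log origins:
  1: from main, line 43
  2: from rank_cells, line 2
  3: from rank_cells, line 7
  4: from resolve_slot, line 11
  5: from resolve_slot, line 16
  6: from main, line 46
  7: from collect_span, line 29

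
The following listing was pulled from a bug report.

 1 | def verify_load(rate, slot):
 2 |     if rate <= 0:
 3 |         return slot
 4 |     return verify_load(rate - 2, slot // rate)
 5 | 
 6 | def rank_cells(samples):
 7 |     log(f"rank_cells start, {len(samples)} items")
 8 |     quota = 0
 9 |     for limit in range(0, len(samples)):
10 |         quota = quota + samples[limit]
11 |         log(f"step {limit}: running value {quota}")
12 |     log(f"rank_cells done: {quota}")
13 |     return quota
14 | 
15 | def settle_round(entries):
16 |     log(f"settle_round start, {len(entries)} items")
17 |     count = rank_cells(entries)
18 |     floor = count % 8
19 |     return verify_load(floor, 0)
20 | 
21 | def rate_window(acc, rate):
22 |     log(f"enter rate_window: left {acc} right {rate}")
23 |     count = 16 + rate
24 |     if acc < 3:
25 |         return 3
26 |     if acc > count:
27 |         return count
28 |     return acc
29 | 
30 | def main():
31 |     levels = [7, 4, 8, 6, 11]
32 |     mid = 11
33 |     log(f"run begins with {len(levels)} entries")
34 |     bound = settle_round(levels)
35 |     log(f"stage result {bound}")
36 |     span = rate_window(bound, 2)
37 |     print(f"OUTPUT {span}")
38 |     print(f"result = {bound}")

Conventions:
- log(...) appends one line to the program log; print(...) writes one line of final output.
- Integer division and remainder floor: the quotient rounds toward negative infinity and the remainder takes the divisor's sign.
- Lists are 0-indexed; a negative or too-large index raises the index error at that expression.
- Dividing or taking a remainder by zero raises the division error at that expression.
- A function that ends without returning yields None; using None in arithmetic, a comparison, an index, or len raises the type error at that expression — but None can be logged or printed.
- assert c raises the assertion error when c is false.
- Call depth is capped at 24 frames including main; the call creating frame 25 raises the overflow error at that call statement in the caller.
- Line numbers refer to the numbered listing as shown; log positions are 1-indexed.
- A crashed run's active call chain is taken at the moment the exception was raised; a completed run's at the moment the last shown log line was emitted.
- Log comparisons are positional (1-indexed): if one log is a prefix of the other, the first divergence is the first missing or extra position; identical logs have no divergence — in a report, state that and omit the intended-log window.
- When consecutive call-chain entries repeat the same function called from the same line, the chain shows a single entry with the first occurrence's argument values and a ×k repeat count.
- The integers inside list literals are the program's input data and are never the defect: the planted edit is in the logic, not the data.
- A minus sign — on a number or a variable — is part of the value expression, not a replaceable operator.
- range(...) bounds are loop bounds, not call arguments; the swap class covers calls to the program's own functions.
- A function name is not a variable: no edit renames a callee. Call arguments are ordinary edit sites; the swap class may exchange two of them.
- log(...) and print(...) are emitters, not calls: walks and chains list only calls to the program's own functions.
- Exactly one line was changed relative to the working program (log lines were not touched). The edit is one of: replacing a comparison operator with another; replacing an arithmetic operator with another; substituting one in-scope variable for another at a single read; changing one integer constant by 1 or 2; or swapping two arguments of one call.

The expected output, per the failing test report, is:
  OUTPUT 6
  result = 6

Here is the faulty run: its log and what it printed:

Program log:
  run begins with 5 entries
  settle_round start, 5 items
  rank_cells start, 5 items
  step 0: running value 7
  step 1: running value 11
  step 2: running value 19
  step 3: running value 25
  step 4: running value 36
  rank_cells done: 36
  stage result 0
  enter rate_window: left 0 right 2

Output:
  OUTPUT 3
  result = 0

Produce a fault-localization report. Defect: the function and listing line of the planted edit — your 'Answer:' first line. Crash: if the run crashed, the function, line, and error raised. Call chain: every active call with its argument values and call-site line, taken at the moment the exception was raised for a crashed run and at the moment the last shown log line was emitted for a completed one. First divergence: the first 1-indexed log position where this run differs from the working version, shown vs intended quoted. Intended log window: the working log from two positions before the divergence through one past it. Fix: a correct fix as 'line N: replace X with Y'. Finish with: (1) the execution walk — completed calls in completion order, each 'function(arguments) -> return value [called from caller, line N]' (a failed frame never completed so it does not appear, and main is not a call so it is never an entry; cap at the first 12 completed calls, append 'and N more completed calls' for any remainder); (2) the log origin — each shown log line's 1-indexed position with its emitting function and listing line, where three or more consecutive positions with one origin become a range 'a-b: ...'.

Answer: the defect is in verify_load at line 4.
Key fact: The earliest visible damage is log position 10 — 'stage result 0' rather than the intended 'stage result 6'.
Call chain: main -> rate_window(0, 2) (called at line 36).
First divergence: position 10 — the shown line 'stage result 0' should read 'stage result 6'.
Intended log window:
  8: step 4: running value 36
  9: rank_cells done: 36
  10: stage result 6
  11: enter rate_window: left 6 right 2
Execution walk:
  rank_cells([7, 4, 8, 6, 11]) -> 36  [called from settle_round, line 17]
  verify_load(0, 0) -> 0  [called from verify_load, line 4]
  verify_load(2, 0) -> 0  [called from verify_load, line 4]
  verify_load(4, 0) -> 0  [called from settle_round, line 19]
  settle_round([7, 4, 8, 6, 11]) -> 0  [called from main, line 34]
  rate_window(0, 2) -> 3  [called from main, line 36]
Log origin:
  1: from main, line 33
  2: from settle_round, line 16
  3: from rank_cells, line 7
  4-8: from rank_cells, line 11
  9: from rank_cells, line 12
  10: from main, line 35
  11: from rate_window, line 22
A correct fix: line 4: replace `//` with `+`.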